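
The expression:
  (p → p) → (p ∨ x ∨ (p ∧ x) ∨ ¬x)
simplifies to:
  True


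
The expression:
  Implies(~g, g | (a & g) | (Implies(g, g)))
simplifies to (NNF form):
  True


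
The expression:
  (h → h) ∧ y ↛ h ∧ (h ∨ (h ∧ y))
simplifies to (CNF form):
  False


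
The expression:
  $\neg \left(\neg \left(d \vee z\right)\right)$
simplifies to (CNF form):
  $d \vee z$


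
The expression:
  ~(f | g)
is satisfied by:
  {g: False, f: False}


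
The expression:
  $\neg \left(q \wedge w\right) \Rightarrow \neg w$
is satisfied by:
  {q: True, w: False}
  {w: False, q: False}
  {w: True, q: True}


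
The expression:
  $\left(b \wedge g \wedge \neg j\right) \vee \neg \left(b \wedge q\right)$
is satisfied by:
  {g: True, q: False, b: False, j: False}
  {g: False, q: False, b: False, j: False}
  {j: True, g: True, q: False, b: False}
  {j: True, g: False, q: False, b: False}
  {b: True, g: True, q: False, j: False}
  {b: True, g: False, q: False, j: False}
  {j: True, b: True, g: True, q: False}
  {j: True, b: True, g: False, q: False}
  {q: True, g: True, j: False, b: False}
  {q: True, g: False, j: False, b: False}
  {j: True, q: True, g: True, b: False}
  {j: True, q: True, g: False, b: False}
  {b: True, q: True, g: True, j: False}


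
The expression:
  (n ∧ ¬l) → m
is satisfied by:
  {m: True, l: True, n: False}
  {m: True, l: False, n: False}
  {l: True, m: False, n: False}
  {m: False, l: False, n: False}
  {n: True, m: True, l: True}
  {n: True, m: True, l: False}
  {n: True, l: True, m: False}


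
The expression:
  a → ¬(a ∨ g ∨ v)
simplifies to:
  ¬a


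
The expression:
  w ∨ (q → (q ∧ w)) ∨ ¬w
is always true.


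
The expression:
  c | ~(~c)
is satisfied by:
  {c: True}


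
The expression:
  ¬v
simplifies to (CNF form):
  ¬v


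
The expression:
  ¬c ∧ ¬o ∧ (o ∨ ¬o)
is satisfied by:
  {o: False, c: False}


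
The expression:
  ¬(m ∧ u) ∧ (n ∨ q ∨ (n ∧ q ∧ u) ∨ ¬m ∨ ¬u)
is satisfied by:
  {u: False, m: False}
  {m: True, u: False}
  {u: True, m: False}


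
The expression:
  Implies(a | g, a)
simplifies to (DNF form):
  a | ~g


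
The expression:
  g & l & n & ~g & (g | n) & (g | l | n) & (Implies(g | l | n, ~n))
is never true.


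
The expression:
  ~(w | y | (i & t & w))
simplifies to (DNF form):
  ~w & ~y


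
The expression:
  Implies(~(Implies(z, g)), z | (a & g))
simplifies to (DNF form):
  True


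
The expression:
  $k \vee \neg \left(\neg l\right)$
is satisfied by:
  {k: True, l: True}
  {k: True, l: False}
  {l: True, k: False}


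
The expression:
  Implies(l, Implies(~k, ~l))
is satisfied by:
  {k: True, l: False}
  {l: False, k: False}
  {l: True, k: True}


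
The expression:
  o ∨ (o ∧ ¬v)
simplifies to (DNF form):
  o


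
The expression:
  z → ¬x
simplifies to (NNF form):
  ¬x ∨ ¬z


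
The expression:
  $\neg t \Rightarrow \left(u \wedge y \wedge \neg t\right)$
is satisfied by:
  {t: True, u: True, y: True}
  {t: True, u: True, y: False}
  {t: True, y: True, u: False}
  {t: True, y: False, u: False}
  {u: True, y: True, t: False}


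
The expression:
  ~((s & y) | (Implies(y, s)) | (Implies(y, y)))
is never true.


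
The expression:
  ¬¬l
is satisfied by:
  {l: True}


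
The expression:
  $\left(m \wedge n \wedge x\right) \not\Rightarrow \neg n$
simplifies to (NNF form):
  $m \wedge n \wedge x$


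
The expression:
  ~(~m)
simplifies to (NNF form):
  m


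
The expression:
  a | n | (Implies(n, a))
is always true.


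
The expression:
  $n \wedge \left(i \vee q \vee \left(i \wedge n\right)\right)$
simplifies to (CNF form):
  $n \wedge \left(i \vee q\right)$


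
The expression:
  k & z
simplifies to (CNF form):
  k & z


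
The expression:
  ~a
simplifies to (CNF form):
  ~a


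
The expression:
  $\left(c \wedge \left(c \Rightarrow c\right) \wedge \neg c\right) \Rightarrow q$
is always true.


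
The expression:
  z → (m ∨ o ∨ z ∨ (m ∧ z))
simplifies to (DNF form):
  True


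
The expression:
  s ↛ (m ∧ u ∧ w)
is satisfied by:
  {s: True, w: False, m: False, u: False}
  {u: True, s: True, w: False, m: False}
  {m: True, s: True, w: False, u: False}
  {u: True, m: True, s: True, w: False}
  {w: True, s: True, u: False, m: False}
  {u: True, w: True, s: True, m: False}
  {m: True, w: True, s: True, u: False}


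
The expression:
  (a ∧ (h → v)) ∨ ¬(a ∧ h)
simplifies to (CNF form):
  v ∨ ¬a ∨ ¬h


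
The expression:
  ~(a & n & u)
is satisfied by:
  {u: False, n: False, a: False}
  {a: True, u: False, n: False}
  {n: True, u: False, a: False}
  {a: True, n: True, u: False}
  {u: True, a: False, n: False}
  {a: True, u: True, n: False}
  {n: True, u: True, a: False}


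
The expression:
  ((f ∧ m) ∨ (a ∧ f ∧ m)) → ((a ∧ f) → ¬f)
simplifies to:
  ¬a ∨ ¬f ∨ ¬m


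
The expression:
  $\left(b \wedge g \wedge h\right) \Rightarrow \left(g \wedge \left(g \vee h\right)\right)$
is always true.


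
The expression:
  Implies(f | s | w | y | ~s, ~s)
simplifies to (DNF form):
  ~s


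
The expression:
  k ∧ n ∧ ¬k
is never true.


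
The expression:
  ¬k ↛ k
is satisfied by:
  {k: False}


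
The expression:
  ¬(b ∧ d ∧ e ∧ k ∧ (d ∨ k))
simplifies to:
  ¬b ∨ ¬d ∨ ¬e ∨ ¬k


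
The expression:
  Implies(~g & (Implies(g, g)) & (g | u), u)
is always true.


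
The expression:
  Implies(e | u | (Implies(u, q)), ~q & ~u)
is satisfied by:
  {q: False, u: False}


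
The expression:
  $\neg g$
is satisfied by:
  {g: False}


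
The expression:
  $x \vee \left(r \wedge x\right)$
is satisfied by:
  {x: True}


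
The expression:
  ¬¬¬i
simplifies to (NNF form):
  ¬i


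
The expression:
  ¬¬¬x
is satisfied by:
  {x: False}


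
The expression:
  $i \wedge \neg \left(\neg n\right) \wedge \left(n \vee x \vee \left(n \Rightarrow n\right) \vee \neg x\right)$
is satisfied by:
  {i: True, n: True}


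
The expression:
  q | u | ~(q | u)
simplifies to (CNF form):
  True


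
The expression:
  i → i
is always true.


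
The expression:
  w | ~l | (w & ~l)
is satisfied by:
  {w: True, l: False}
  {l: False, w: False}
  {l: True, w: True}


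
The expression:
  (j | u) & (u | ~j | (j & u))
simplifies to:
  u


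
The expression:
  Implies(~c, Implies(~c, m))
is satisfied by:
  {c: True, m: True}
  {c: True, m: False}
  {m: True, c: False}


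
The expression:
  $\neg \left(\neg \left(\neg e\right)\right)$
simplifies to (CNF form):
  $\neg e$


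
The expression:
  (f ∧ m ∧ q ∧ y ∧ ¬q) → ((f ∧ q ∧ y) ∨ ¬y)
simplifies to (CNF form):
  True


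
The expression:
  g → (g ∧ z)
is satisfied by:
  {z: True, g: False}
  {g: False, z: False}
  {g: True, z: True}


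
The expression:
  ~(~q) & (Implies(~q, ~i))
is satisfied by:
  {q: True}


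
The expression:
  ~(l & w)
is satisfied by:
  {l: False, w: False}
  {w: True, l: False}
  {l: True, w: False}


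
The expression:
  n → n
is always true.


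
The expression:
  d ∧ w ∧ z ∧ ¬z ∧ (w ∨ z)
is never true.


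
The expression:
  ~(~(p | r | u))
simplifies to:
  p | r | u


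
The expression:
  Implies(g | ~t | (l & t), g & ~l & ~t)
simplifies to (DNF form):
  (g & ~g & ~l) | (g & ~l & ~t) | (t & ~g & ~l) | (t & ~l & ~t)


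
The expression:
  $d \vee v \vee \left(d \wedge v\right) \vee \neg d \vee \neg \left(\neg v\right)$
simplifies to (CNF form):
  $\text{True}$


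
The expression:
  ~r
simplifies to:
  ~r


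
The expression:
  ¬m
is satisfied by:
  {m: False}


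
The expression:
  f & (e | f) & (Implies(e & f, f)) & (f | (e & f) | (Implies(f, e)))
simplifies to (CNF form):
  f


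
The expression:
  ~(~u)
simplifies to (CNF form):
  u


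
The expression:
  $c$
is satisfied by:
  {c: True}


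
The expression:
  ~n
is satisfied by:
  {n: False}


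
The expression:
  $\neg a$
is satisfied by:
  {a: False}


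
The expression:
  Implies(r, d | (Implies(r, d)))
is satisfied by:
  {d: True, r: False}
  {r: False, d: False}
  {r: True, d: True}


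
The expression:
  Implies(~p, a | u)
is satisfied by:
  {a: True, u: True, p: True}
  {a: True, u: True, p: False}
  {a: True, p: True, u: False}
  {a: True, p: False, u: False}
  {u: True, p: True, a: False}
  {u: True, p: False, a: False}
  {p: True, u: False, a: False}


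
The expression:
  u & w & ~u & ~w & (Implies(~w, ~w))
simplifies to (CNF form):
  False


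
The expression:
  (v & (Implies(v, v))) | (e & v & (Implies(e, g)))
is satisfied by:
  {v: True}


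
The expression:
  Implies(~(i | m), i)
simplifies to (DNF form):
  i | m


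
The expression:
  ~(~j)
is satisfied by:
  {j: True}


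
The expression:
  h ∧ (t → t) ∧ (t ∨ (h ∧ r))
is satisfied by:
  {h: True, r: True, t: True}
  {h: True, r: True, t: False}
  {h: True, t: True, r: False}


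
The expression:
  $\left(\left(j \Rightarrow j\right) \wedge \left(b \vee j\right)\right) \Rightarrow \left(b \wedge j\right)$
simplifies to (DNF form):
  $\left(b \wedge j\right) \vee \left(\neg b \wedge \neg j\right)$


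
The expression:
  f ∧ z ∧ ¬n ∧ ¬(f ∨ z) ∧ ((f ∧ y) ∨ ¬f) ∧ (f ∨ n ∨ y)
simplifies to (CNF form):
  False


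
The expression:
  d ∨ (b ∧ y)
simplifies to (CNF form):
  (b ∨ d) ∧ (d ∨ y)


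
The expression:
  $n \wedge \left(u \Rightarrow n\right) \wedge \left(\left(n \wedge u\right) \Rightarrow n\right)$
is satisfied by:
  {n: True}


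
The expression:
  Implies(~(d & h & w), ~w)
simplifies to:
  ~w | (d & h)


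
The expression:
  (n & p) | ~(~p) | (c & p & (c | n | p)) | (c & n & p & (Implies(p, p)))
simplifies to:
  p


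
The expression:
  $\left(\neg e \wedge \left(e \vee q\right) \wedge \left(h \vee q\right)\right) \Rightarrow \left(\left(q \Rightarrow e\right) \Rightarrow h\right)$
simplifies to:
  $\text{True}$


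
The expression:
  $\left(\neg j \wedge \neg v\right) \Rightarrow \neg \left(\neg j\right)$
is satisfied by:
  {v: True, j: True}
  {v: True, j: False}
  {j: True, v: False}


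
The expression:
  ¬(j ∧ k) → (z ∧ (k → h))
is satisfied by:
  {z: True, h: True, j: True, k: False}
  {z: True, h: True, j: False, k: False}
  {z: True, j: True, h: False, k: False}
  {z: True, j: False, h: False, k: False}
  {k: True, z: True, h: True, j: True}
  {k: True, z: True, h: True, j: False}
  {k: True, z: True, h: False, j: True}
  {h: True, k: True, j: True, z: False}
  {h: False, k: True, j: True, z: False}


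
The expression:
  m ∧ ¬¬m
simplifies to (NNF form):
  m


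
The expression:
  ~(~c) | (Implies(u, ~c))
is always true.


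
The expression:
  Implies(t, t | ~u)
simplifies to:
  True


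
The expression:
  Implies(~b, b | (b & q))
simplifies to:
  b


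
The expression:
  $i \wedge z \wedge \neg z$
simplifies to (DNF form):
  $\text{False}$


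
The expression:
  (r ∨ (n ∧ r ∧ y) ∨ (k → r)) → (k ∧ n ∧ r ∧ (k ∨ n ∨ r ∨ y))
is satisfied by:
  {n: True, k: True, r: False}
  {k: True, r: False, n: False}
  {r: True, n: True, k: True}


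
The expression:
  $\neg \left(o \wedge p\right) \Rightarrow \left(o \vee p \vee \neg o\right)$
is always true.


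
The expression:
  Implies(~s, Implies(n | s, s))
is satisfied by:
  {s: True, n: False}
  {n: False, s: False}
  {n: True, s: True}


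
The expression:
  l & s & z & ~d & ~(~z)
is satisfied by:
  {z: True, s: True, l: True, d: False}


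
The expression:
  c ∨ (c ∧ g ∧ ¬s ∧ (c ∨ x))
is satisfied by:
  {c: True}


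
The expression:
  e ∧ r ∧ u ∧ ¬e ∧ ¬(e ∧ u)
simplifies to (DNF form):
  False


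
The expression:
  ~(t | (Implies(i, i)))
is never true.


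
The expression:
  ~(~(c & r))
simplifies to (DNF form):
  c & r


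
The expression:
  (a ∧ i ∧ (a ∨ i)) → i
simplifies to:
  True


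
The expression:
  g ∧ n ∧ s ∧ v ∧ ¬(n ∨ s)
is never true.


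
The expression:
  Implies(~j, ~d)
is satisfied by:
  {j: True, d: False}
  {d: False, j: False}
  {d: True, j: True}


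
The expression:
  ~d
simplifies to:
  ~d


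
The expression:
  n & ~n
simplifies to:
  False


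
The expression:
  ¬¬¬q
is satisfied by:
  {q: False}


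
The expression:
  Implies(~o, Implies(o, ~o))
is always true.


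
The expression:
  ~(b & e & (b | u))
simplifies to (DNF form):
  ~b | ~e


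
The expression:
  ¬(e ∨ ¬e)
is never true.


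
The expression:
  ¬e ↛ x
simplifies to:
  x ∨ ¬e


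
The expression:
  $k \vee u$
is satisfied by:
  {k: True, u: True}
  {k: True, u: False}
  {u: True, k: False}


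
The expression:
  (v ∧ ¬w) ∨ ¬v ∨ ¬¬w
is always true.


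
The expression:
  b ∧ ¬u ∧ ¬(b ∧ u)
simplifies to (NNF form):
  b ∧ ¬u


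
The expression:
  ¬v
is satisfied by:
  {v: False}


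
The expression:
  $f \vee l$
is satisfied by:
  {l: True, f: True}
  {l: True, f: False}
  {f: True, l: False}


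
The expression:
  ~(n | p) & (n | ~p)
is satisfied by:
  {n: False, p: False}


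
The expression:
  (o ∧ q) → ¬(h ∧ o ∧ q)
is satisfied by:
  {h: False, q: False, o: False}
  {o: True, h: False, q: False}
  {q: True, h: False, o: False}
  {o: True, q: True, h: False}
  {h: True, o: False, q: False}
  {o: True, h: True, q: False}
  {q: True, h: True, o: False}


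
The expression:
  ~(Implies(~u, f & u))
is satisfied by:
  {u: False}


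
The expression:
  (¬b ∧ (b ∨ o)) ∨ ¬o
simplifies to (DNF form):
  ¬b ∨ ¬o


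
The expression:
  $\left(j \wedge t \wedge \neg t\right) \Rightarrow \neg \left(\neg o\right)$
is always true.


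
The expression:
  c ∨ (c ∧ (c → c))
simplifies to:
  c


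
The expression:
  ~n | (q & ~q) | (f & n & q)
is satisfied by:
  {f: True, q: True, n: False}
  {f: True, q: False, n: False}
  {q: True, f: False, n: False}
  {f: False, q: False, n: False}
  {n: True, f: True, q: True}


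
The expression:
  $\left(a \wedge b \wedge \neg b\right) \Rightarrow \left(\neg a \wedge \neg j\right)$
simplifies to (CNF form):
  $\text{True}$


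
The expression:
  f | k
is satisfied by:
  {k: True, f: True}
  {k: True, f: False}
  {f: True, k: False}


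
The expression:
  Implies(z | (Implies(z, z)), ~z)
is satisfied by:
  {z: False}


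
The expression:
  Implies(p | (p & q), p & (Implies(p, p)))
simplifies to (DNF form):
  True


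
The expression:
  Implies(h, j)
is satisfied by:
  {j: True, h: False}
  {h: False, j: False}
  {h: True, j: True}


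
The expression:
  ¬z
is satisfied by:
  {z: False}


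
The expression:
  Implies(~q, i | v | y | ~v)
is always true.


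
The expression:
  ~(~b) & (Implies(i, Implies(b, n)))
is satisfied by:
  {b: True, n: True, i: False}
  {b: True, i: False, n: False}
  {b: True, n: True, i: True}


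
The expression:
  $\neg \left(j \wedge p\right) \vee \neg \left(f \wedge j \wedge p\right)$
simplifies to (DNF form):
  $\neg f \vee \neg j \vee \neg p$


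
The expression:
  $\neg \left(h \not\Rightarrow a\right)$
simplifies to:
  $a \vee \neg h$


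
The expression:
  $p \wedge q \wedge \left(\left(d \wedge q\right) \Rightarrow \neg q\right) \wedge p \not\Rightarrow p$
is never true.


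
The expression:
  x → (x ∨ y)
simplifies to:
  True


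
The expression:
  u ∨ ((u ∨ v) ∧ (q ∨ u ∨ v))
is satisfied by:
  {v: True, u: True}
  {v: True, u: False}
  {u: True, v: False}


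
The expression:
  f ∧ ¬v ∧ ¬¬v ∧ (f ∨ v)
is never true.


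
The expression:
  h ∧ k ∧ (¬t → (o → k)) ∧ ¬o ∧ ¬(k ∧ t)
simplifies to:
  h ∧ k ∧ ¬o ∧ ¬t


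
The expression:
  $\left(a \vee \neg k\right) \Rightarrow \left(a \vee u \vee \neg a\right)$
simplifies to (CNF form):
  $\text{True}$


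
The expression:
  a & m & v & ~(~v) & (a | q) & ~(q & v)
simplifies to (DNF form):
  a & m & v & ~q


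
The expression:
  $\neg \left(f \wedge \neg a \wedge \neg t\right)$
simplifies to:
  $a \vee t \vee \neg f$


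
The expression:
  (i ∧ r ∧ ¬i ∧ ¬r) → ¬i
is always true.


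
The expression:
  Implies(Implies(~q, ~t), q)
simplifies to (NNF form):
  q | t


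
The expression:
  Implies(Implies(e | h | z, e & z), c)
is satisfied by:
  {h: True, c: True, z: False, e: False}
  {c: True, z: False, e: False, h: False}
  {h: True, c: True, z: True, e: False}
  {c: True, z: True, e: False, h: False}
  {c: True, e: True, h: True, z: False}
  {c: True, e: True, z: False, h: False}
  {h: True, c: True, e: True, z: True}
  {c: True, e: True, z: True, h: False}
  {h: True, z: False, e: False, c: False}
  {h: True, z: True, e: False, c: False}
  {z: True, h: False, e: False, c: False}
  {h: True, e: True, z: False, c: False}
  {e: True, h: False, z: False, c: False}


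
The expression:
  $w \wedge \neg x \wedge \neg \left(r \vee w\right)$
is never true.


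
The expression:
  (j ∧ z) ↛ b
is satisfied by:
  {z: True, j: True, b: False}


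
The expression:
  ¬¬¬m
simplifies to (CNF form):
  ¬m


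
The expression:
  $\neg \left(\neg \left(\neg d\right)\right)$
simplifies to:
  $\neg d$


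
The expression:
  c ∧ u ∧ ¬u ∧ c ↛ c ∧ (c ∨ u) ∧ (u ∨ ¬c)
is never true.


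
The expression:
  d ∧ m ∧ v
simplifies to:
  d ∧ m ∧ v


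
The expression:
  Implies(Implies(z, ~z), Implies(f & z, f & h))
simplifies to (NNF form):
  True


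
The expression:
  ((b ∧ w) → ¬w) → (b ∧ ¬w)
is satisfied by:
  {b: True}


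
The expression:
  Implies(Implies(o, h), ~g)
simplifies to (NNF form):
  ~g | (o & ~h)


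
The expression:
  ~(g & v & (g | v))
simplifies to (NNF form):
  ~g | ~v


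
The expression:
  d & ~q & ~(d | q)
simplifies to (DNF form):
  False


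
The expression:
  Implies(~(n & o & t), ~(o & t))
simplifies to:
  n | ~o | ~t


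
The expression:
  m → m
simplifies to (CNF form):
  True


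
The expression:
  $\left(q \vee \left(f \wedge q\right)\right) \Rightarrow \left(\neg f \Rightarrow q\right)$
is always true.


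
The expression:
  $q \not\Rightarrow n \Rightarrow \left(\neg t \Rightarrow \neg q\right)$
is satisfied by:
  {n: True, t: True, q: False}
  {n: True, q: False, t: False}
  {t: True, q: False, n: False}
  {t: False, q: False, n: False}
  {n: True, t: True, q: True}
  {n: True, q: True, t: False}
  {t: True, q: True, n: False}


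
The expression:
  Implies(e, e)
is always true.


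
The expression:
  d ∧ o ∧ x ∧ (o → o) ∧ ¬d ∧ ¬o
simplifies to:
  False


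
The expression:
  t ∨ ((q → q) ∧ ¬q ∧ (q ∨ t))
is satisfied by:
  {t: True}


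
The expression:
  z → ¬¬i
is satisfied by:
  {i: True, z: False}
  {z: False, i: False}
  {z: True, i: True}


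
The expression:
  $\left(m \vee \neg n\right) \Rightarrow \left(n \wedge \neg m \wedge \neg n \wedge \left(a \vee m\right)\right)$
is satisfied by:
  {n: True, m: False}


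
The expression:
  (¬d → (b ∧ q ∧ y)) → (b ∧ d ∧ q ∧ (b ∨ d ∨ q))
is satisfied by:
  {y: False, q: False, d: False, b: False}
  {b: True, y: False, q: False, d: False}
  {q: True, b: False, y: False, d: False}
  {b: True, q: True, y: False, d: False}
  {y: True, b: False, q: False, d: False}
  {b: True, y: True, q: False, d: False}
  {q: True, y: True, b: False, d: False}
  {d: True, q: True, b: True, y: False}
  {d: True, q: True, b: True, y: True}


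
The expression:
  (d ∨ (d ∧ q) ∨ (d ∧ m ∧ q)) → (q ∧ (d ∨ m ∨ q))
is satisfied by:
  {q: True, d: False}
  {d: False, q: False}
  {d: True, q: True}


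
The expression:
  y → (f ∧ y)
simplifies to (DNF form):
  f ∨ ¬y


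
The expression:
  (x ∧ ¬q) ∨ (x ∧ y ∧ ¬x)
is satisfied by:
  {x: True, q: False}


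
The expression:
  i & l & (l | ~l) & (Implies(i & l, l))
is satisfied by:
  {i: True, l: True}


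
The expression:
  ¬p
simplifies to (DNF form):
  ¬p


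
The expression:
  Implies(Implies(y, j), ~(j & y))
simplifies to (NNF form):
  ~j | ~y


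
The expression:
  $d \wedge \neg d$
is never true.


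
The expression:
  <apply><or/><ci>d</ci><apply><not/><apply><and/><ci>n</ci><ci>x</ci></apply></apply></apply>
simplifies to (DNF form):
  <apply><or/><ci>d</ci><apply><not/><ci>n</ci></apply><apply><not/><ci>x</ci></apply></apply>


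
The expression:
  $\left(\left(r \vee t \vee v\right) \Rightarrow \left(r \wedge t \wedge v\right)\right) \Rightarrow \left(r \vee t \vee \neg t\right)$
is always true.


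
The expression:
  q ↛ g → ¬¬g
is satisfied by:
  {g: True, q: False}
  {q: False, g: False}
  {q: True, g: True}


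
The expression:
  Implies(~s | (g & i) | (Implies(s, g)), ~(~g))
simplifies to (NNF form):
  g | s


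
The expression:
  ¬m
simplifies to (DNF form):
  ¬m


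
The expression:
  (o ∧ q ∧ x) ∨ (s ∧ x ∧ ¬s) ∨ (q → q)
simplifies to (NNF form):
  True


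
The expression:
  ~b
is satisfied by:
  {b: False}


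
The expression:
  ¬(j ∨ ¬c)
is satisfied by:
  {c: True, j: False}


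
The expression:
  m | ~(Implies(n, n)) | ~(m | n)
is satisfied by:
  {m: True, n: False}
  {n: False, m: False}
  {n: True, m: True}


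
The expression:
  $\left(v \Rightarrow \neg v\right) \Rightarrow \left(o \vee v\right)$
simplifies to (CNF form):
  $o \vee v$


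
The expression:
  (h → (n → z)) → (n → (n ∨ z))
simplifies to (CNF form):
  True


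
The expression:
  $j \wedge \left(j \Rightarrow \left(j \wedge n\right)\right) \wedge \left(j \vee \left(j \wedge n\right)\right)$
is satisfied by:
  {j: True, n: True}


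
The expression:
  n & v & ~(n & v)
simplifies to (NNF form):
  False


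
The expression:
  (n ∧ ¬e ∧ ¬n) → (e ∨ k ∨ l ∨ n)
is always true.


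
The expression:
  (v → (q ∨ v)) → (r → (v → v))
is always true.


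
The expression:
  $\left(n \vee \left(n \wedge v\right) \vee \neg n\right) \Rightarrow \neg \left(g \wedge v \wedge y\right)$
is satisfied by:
  {g: False, v: False, y: False}
  {y: True, g: False, v: False}
  {v: True, g: False, y: False}
  {y: True, v: True, g: False}
  {g: True, y: False, v: False}
  {y: True, g: True, v: False}
  {v: True, g: True, y: False}


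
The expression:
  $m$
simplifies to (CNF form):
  $m$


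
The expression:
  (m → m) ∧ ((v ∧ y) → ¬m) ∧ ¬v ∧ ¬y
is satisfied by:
  {v: False, y: False}


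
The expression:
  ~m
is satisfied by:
  {m: False}


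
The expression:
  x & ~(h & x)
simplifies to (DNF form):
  x & ~h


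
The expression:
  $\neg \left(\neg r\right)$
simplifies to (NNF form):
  $r$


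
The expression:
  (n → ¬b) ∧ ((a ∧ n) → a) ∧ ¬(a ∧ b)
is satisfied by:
  {n: False, b: False, a: False}
  {a: True, n: False, b: False}
  {n: True, a: False, b: False}
  {a: True, n: True, b: False}
  {b: True, a: False, n: False}


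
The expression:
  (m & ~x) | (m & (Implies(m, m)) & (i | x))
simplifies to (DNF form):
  m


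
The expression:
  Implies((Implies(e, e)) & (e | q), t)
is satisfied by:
  {t: True, q: False, e: False}
  {t: True, e: True, q: False}
  {t: True, q: True, e: False}
  {t: True, e: True, q: True}
  {e: False, q: False, t: False}


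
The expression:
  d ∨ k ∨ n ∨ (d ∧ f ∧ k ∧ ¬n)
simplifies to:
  d ∨ k ∨ n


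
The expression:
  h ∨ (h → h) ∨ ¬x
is always true.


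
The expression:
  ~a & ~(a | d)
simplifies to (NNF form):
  ~a & ~d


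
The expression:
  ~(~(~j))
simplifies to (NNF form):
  ~j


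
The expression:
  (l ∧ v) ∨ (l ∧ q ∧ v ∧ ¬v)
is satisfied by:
  {v: True, l: True}


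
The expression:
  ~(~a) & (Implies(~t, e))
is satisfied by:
  {a: True, t: True, e: True}
  {a: True, t: True, e: False}
  {a: True, e: True, t: False}


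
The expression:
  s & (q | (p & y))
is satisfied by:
  {q: True, p: True, s: True, y: True}
  {q: True, p: True, s: True, y: False}
  {q: True, s: True, y: True, p: False}
  {q: True, s: True, y: False, p: False}
  {p: True, s: True, y: True, q: False}


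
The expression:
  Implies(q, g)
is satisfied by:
  {g: True, q: False}
  {q: False, g: False}
  {q: True, g: True}


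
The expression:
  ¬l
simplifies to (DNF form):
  ¬l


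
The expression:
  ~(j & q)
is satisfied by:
  {q: False, j: False}
  {j: True, q: False}
  {q: True, j: False}


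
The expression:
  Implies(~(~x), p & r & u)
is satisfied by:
  {u: True, p: True, r: True, x: False}
  {u: True, p: True, r: False, x: False}
  {u: True, r: True, p: False, x: False}
  {u: True, r: False, p: False, x: False}
  {p: True, r: True, u: False, x: False}
  {p: True, r: False, u: False, x: False}
  {r: True, u: False, p: False, x: False}
  {r: False, u: False, p: False, x: False}
  {x: True, u: True, p: True, r: True}


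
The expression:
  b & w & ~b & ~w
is never true.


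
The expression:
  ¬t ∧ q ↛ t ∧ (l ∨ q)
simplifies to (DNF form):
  q ∧ ¬t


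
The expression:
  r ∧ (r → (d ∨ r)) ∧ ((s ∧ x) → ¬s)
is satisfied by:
  {r: True, s: False, x: False}
  {r: True, x: True, s: False}
  {r: True, s: True, x: False}


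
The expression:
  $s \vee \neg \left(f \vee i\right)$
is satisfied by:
  {s: True, f: False, i: False}
  {i: True, s: True, f: False}
  {s: True, f: True, i: False}
  {i: True, s: True, f: True}
  {i: False, f: False, s: False}


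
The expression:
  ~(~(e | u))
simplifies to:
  e | u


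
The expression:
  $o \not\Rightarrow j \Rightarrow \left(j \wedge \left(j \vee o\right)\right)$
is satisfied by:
  {j: True, o: False}
  {o: False, j: False}
  {o: True, j: True}


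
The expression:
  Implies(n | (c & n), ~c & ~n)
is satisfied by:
  {n: False}


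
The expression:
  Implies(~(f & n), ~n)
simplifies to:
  f | ~n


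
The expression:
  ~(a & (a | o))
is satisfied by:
  {a: False}


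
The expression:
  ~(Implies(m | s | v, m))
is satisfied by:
  {v: True, s: True, m: False}
  {v: True, s: False, m: False}
  {s: True, v: False, m: False}


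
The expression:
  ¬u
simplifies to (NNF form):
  ¬u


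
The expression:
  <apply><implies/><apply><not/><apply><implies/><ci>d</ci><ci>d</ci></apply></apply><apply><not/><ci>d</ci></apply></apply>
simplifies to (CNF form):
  <true/>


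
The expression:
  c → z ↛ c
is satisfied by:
  {c: False}


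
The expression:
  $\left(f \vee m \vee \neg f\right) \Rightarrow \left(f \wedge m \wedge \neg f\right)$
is never true.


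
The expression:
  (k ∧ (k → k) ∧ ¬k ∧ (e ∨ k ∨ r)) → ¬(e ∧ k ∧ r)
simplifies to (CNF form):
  True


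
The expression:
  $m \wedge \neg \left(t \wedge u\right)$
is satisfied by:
  {m: True, u: False, t: False}
  {m: True, t: True, u: False}
  {m: True, u: True, t: False}


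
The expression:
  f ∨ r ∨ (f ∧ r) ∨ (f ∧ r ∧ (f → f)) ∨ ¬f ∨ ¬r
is always true.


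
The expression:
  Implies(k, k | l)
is always true.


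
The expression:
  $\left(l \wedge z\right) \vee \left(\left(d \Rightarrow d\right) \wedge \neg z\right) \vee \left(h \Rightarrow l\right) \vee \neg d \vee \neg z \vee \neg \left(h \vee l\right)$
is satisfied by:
  {l: True, h: False, z: False, d: False}
  {d: False, h: False, l: False, z: False}
  {d: True, l: True, h: False, z: False}
  {d: True, h: False, l: False, z: False}
  {z: True, l: True, d: False, h: False}
  {z: True, d: False, h: False, l: False}
  {z: True, d: True, l: True, h: False}
  {z: True, d: True, h: False, l: False}
  {l: True, h: True, z: False, d: False}
  {h: True, z: False, l: False, d: False}
  {d: True, h: True, l: True, z: False}
  {d: True, h: True, z: False, l: False}
  {l: True, h: True, z: True, d: False}
  {h: True, z: True, d: False, l: False}
  {d: True, h: True, z: True, l: True}


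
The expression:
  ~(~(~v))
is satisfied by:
  {v: False}


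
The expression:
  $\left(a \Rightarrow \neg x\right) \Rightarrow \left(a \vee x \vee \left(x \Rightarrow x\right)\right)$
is always true.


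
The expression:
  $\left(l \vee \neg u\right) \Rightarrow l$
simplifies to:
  $l \vee u$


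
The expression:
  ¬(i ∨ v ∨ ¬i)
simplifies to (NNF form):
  False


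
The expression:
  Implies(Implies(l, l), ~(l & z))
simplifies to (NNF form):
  ~l | ~z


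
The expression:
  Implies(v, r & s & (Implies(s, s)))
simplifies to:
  ~v | (r & s)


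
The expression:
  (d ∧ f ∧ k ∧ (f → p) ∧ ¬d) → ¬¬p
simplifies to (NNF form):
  True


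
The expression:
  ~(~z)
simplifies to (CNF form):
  z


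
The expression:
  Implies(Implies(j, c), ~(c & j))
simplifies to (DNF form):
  ~c | ~j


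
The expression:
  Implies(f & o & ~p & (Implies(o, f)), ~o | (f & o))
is always true.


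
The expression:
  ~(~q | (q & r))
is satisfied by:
  {q: True, r: False}


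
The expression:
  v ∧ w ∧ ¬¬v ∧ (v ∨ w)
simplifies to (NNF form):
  v ∧ w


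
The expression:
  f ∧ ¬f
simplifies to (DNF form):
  False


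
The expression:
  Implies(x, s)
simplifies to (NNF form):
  s | ~x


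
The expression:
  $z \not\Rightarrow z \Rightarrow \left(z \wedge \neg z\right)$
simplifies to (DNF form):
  $\text{True}$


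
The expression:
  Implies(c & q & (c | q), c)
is always true.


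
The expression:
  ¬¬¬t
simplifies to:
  ¬t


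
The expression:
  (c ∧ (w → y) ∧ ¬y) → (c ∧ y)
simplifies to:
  w ∨ y ∨ ¬c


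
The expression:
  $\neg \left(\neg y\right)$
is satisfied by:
  {y: True}


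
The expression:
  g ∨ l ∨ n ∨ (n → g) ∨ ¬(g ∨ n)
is always true.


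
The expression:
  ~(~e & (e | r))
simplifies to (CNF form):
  e | ~r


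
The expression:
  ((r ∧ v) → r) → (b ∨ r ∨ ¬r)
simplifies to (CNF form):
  True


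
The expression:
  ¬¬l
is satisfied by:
  {l: True}


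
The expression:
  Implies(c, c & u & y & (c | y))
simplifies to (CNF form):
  (u | ~c) & (y | ~c)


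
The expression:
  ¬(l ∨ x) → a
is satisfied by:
  {a: True, x: True, l: True}
  {a: True, x: True, l: False}
  {a: True, l: True, x: False}
  {a: True, l: False, x: False}
  {x: True, l: True, a: False}
  {x: True, l: False, a: False}
  {l: True, x: False, a: False}


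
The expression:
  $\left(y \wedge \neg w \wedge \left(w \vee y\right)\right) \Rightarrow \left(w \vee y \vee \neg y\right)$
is always true.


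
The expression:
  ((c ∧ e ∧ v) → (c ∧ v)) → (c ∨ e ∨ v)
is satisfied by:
  {c: True, v: True, e: True}
  {c: True, v: True, e: False}
  {c: True, e: True, v: False}
  {c: True, e: False, v: False}
  {v: True, e: True, c: False}
  {v: True, e: False, c: False}
  {e: True, v: False, c: False}


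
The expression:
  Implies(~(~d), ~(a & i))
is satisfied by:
  {d: False, a: False, i: False}
  {i: True, d: False, a: False}
  {a: True, d: False, i: False}
  {i: True, a: True, d: False}
  {d: True, i: False, a: False}
  {i: True, d: True, a: False}
  {a: True, d: True, i: False}


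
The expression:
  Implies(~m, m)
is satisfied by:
  {m: True}


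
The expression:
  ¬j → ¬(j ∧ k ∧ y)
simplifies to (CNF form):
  True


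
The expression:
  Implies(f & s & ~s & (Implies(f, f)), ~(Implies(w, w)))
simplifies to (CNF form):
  True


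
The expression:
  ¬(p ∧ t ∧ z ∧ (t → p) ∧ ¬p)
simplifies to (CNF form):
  True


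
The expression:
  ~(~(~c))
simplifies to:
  ~c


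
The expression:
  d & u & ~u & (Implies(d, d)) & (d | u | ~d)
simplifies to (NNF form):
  False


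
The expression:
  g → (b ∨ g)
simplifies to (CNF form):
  True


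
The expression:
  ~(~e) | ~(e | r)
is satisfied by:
  {e: True, r: False}
  {r: False, e: False}
  {r: True, e: True}


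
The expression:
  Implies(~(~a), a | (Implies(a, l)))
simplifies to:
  True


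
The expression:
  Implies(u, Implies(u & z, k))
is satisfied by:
  {k: True, u: False, z: False}
  {u: False, z: False, k: False}
  {k: True, z: True, u: False}
  {z: True, u: False, k: False}
  {k: True, u: True, z: False}
  {u: True, k: False, z: False}
  {k: True, z: True, u: True}


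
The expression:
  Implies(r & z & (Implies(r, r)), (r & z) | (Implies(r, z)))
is always true.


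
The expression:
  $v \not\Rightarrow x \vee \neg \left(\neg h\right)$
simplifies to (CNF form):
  $\left(h \vee v\right) \wedge \left(h \vee \neg x\right)$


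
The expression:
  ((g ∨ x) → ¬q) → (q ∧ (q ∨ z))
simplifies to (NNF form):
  q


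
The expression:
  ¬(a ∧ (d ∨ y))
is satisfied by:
  {d: False, a: False, y: False}
  {y: True, d: False, a: False}
  {d: True, y: False, a: False}
  {y: True, d: True, a: False}
  {a: True, y: False, d: False}


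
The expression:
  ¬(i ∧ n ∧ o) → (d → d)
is always true.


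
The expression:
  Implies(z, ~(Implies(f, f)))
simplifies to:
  ~z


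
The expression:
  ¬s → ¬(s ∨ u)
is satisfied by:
  {s: True, u: False}
  {u: False, s: False}
  {u: True, s: True}


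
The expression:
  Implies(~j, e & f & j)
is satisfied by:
  {j: True}


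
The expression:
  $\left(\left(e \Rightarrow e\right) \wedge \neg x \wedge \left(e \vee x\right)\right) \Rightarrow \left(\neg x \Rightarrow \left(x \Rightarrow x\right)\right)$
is always true.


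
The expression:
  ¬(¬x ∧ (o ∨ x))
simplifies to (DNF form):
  x ∨ ¬o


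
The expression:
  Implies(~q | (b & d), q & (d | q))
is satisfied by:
  {q: True}


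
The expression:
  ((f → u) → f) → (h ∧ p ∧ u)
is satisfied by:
  {p: True, h: True, u: True, f: False}
  {p: True, h: True, u: False, f: False}
  {p: True, u: True, h: False, f: False}
  {p: True, u: False, h: False, f: False}
  {h: True, u: True, p: False, f: False}
  {h: True, u: False, p: False, f: False}
  {u: True, p: False, h: False, f: False}
  {u: False, p: False, h: False, f: False}
  {f: True, p: True, h: True, u: True}


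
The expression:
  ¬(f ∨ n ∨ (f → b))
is never true.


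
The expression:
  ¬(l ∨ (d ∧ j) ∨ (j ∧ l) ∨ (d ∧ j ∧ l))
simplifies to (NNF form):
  ¬l ∧ (¬d ∨ ¬j)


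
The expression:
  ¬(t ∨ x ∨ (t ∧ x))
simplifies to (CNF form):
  ¬t ∧ ¬x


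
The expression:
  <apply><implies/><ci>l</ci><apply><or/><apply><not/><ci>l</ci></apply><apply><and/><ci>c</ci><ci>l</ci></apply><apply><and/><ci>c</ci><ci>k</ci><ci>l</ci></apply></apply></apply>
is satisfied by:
  {c: True, l: False}
  {l: False, c: False}
  {l: True, c: True}


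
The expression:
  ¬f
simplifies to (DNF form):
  ¬f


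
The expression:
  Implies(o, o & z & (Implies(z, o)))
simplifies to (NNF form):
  z | ~o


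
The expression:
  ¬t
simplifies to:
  ¬t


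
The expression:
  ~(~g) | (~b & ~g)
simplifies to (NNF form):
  g | ~b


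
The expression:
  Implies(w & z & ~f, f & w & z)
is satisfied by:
  {f: True, w: False, z: False}
  {w: False, z: False, f: False}
  {z: True, f: True, w: False}
  {z: True, w: False, f: False}
  {f: True, w: True, z: False}
  {w: True, f: False, z: False}
  {z: True, w: True, f: True}


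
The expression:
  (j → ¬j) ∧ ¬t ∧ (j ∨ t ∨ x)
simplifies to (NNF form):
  x ∧ ¬j ∧ ¬t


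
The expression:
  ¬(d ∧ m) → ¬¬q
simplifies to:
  q ∨ (d ∧ m)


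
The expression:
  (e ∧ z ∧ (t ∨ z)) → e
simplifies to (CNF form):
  True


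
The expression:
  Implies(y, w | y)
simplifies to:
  True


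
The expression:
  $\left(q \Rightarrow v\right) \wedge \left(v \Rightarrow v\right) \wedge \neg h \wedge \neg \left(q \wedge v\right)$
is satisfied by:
  {q: False, h: False}


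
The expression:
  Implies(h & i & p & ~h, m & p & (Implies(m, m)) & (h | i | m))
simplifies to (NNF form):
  True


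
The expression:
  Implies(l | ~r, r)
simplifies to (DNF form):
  r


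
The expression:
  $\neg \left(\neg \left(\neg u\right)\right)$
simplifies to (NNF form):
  $\neg u$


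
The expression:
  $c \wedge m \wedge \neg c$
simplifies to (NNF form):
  $\text{False}$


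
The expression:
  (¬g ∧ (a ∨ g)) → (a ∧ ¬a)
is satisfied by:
  {g: True, a: False}
  {a: False, g: False}
  {a: True, g: True}


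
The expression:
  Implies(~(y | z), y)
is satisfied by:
  {y: True, z: True}
  {y: True, z: False}
  {z: True, y: False}


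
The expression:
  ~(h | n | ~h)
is never true.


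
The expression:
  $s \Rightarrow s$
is always true.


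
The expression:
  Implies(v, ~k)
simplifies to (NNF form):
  ~k | ~v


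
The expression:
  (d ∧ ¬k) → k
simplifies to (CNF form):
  k ∨ ¬d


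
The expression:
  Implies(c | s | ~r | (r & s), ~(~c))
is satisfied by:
  {r: True, c: True, s: False}
  {c: True, s: False, r: False}
  {r: True, c: True, s: True}
  {c: True, s: True, r: False}
  {r: True, s: False, c: False}


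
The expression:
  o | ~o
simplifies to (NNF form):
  True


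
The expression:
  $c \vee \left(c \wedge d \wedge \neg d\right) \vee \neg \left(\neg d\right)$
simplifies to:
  $c \vee d$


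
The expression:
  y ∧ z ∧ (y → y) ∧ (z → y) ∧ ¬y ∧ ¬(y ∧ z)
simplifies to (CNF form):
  False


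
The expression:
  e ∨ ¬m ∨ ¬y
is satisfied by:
  {e: True, m: False, y: False}
  {m: False, y: False, e: False}
  {y: True, e: True, m: False}
  {y: True, m: False, e: False}
  {e: True, m: True, y: False}
  {m: True, e: False, y: False}
  {y: True, m: True, e: True}


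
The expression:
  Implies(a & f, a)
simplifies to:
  True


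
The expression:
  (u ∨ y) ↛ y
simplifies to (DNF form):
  u ∧ ¬y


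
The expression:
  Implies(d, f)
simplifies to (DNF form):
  f | ~d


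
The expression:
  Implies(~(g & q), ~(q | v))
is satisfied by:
  {g: True, v: False, q: False}
  {v: False, q: False, g: False}
  {q: True, g: True, v: False}
  {q: True, g: True, v: True}


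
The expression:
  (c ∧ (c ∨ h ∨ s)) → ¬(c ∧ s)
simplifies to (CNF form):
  ¬c ∨ ¬s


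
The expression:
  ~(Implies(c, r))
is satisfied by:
  {c: True, r: False}
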